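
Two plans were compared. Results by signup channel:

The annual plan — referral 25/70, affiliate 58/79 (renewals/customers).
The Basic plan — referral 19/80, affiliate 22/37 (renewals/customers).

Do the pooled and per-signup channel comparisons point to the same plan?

Referral: the annual plan 25/70 = 35.7%, the Basic plan 19/80 = 23.8% → the annual plan
Affiliate: the annual plan 58/79 = 73.4%, the Basic plan 22/37 = 59.5% → the annual plan
Overall: the annual plan 83/149 = 55.7%, the Basic plan 41/117 = 35.0% → the annual plan
The annual plan wins overall and in every signup group — no reversal.

Yes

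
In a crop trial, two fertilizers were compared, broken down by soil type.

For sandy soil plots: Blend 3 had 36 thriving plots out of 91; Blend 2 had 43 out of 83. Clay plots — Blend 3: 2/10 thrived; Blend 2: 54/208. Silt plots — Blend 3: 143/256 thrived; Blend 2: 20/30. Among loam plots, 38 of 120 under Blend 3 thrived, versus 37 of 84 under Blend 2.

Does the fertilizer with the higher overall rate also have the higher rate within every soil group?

No

Sandy soil: Blend 3 36/91 = 39.6%, Blend 2 43/83 = 51.8% → Blend 2
Clay: Blend 3 2/10 = 20.0%, Blend 2 54/208 = 26.0% → Blend 2
Silt: Blend 3 143/256 = 55.9%, Blend 2 20/30 = 66.7% → Blend 2
Loam: Blend 3 38/120 = 31.7%, Blend 2 37/84 = 44.0% → Blend 2
Overall: Blend 3 219/477 = 45.9%, Blend 2 154/405 = 38.0% → Blend 3
Blend 2 wins each soil group but Blend 3 wins overall — the comparison reverses. Blend 2's plots skew toward clay, which has a lower base rate.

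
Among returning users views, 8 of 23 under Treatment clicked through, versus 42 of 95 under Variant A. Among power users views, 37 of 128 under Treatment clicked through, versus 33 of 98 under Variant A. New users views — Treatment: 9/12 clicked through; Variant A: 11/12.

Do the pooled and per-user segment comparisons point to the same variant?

Returning users: Treatment 8/23 = 34.8%, Variant A 42/95 = 44.2% → Variant A
Power users: Treatment 37/128 = 28.9%, Variant A 33/98 = 33.7% → Variant A
New users: Treatment 9/12 = 75.0%, Variant A 11/12 = 91.7% → Variant A
Overall: Treatment 54/163 = 33.1%, Variant A 86/205 = 42.0% → Variant A
Variant A wins overall and in every user group — no reversal.

Yes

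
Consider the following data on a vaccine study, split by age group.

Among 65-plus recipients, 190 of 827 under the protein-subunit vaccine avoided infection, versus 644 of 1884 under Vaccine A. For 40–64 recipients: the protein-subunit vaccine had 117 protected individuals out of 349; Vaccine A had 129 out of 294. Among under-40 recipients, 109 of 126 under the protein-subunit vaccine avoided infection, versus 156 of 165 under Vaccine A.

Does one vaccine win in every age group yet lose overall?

65-plus: the protein-subunit vaccine 190/827 = 23.0%, Vaccine A 644/1884 = 34.2% → Vaccine A
40–64: the protein-subunit vaccine 117/349 = 33.5%, Vaccine A 129/294 = 43.9% → Vaccine A
Under-40: the protein-subunit vaccine 109/126 = 86.5%, Vaccine A 156/165 = 94.5% → Vaccine A
Overall: the protein-subunit vaccine 416/1302 = 32.0%, Vaccine A 929/2343 = 39.7% → Vaccine A
Vaccine A wins overall and in every age group — no reversal.

No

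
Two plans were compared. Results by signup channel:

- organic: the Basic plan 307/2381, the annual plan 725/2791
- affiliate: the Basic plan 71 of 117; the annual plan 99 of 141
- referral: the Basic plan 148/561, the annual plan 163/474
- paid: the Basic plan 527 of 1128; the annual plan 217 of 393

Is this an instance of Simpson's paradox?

No

Organic: the Basic plan 307/2381 = 12.9%, the annual plan 725/2791 = 26.0% → the annual plan
Affiliate: the Basic plan 71/117 = 60.7%, the annual plan 99/141 = 70.2% → the annual plan
Referral: the Basic plan 148/561 = 26.4%, the annual plan 163/474 = 34.4% → the annual plan
Paid: the Basic plan 527/1128 = 46.7%, the annual plan 217/393 = 55.2% → the annual plan
Overall: the Basic plan 1053/4187 = 25.1%, the annual plan 1204/3799 = 31.7% → the annual plan
The annual plan wins overall and in every signup group — no reversal.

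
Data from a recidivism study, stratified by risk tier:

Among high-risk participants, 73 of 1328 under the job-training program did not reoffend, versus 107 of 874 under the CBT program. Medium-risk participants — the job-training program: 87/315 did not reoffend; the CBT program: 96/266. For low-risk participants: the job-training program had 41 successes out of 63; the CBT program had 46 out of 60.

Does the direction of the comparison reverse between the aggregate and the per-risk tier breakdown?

High-risk: the job-training program 73/1328 = 5.5%, the CBT program 107/874 = 12.2% → the CBT program
Medium-risk: the job-training program 87/315 = 27.6%, the CBT program 96/266 = 36.1% → the CBT program
Low-risk: the job-training program 41/63 = 65.1%, the CBT program 46/60 = 76.7% → the CBT program
Overall: the job-training program 201/1706 = 11.8%, the CBT program 249/1200 = 20.8% → the CBT program
The CBT program wins overall and in every risk group — no reversal.

No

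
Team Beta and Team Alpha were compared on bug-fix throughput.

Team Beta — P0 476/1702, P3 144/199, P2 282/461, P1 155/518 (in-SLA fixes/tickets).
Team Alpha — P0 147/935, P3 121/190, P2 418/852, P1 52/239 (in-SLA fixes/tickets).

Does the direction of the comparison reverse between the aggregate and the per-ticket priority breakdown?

P0: Team Beta 476/1702 = 28.0%, Team Alpha 147/935 = 15.7% → Team Beta
P3: Team Beta 144/199 = 72.4%, Team Alpha 121/190 = 63.7% → Team Beta
P2: Team Beta 282/461 = 61.2%, Team Alpha 418/852 = 49.1% → Team Beta
P1: Team Beta 155/518 = 29.9%, Team Alpha 52/239 = 21.8% → Team Beta
Overall: Team Beta 1057/2880 = 36.7%, Team Alpha 738/2216 = 33.3% → Team Beta
Team Beta wins overall and in every ticket group — no reversal.

No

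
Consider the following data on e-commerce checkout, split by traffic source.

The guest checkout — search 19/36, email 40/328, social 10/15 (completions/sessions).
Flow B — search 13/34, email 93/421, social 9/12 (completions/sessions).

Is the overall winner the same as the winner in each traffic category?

No

Search: the guest checkout 19/36 = 52.8%, Flow B 13/34 = 38.2% → the guest checkout
Email: the guest checkout 40/328 = 12.2%, Flow B 93/421 = 22.1% → Flow B
Social: the guest checkout 10/15 = 66.7%, Flow B 9/12 = 75.0% → Flow B
Overall: the guest checkout 69/379 = 18.2%, Flow B 115/467 = 24.6% → Flow B
Neither sweeps: the guest checkout wins 1 of 3 groups, Flow B wins 2. Flow B wins overall but not every group — no Simpson reversal.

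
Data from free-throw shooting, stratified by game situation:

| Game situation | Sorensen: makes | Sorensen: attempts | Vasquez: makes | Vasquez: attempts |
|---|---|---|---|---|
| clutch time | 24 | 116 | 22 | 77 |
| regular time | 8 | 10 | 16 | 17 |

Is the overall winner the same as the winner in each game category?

Yes

Clutch time: Sorensen 24/116 = 20.7%, Vasquez 22/77 = 28.6% → Vasquez
Regular time: Sorensen 8/10 = 80.0%, Vasquez 16/17 = 94.1% → Vasquez
Overall: Sorensen 32/126 = 25.4%, Vasquez 38/94 = 40.4% → Vasquez
Vasquez wins overall and in every game group — no reversal.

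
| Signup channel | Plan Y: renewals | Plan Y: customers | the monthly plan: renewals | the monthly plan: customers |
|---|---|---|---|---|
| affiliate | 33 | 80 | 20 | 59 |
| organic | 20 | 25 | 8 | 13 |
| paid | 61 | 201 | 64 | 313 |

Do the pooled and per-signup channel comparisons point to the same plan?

Yes

Affiliate: Plan Y 33/80 = 41.2%, the monthly plan 20/59 = 33.9% → Plan Y
Organic: Plan Y 20/25 = 80.0%, the monthly plan 8/13 = 61.5% → Plan Y
Paid: Plan Y 61/201 = 30.3%, the monthly plan 64/313 = 20.4% → Plan Y
Overall: Plan Y 114/306 = 37.3%, the monthly plan 92/385 = 23.9% → Plan Y
Plan Y wins overall and in every signup group — no reversal.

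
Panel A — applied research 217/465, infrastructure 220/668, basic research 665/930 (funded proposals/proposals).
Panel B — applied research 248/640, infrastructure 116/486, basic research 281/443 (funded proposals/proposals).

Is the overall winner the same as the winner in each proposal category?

Yes

Applied research: Panel A 217/465 = 46.7%, Panel B 248/640 = 38.8% → Panel A
Infrastructure: Panel A 220/668 = 32.9%, Panel B 116/486 = 23.9% → Panel A
Basic research: Panel A 665/930 = 71.5%, Panel B 281/443 = 63.4% → Panel A
Overall: Panel A 1102/2063 = 53.4%, Panel B 645/1569 = 41.1% → Panel A
Panel A wins overall and in every proposal group — no reversal.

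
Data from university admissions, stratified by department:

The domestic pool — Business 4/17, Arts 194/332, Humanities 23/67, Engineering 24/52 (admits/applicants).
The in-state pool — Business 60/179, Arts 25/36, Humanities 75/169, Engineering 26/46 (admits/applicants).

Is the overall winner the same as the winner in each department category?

Business: the domestic pool 4/17 = 23.5%, the in-state pool 60/179 = 33.5% → the in-state pool
Arts: the domestic pool 194/332 = 58.4%, the in-state pool 25/36 = 69.4% → the in-state pool
Humanities: the domestic pool 23/67 = 34.3%, the in-state pool 75/169 = 44.4% → the in-state pool
Engineering: the domestic pool 24/52 = 46.2%, the in-state pool 26/46 = 56.5% → the in-state pool
Overall: the domestic pool 245/468 = 52.4%, the in-state pool 186/430 = 43.3% → the domestic pool
The in-state pool wins each department group but the domestic pool wins overall — the comparison reverses. The in-state pool's applicants skew toward Business, which has a lower base rate.

No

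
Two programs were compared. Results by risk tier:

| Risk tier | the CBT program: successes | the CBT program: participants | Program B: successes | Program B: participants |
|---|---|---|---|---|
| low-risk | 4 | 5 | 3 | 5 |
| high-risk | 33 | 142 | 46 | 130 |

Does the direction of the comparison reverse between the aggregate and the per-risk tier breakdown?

Low-risk: the CBT program 4/5 = 80.0%, Program B 3/5 = 60.0% → the CBT program
High-risk: the CBT program 33/142 = 23.2%, Program B 46/130 = 35.4% → Program B
Overall: the CBT program 37/147 = 25.2%, Program B 49/135 = 36.3% → Program B
Neither sweeps: the CBT program wins 1 of 2 groups, Program B wins 1. Program B wins overall but not every group — no Simpson reversal.

No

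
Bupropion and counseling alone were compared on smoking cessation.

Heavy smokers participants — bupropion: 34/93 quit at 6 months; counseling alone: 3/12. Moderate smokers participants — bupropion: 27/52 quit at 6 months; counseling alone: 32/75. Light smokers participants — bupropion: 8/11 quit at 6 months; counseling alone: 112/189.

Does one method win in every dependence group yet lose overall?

Heavy smokers: bupropion 34/93 = 36.6%, counseling alone 3/12 = 25.0% → bupropion
Moderate smokers: bupropion 27/52 = 51.9%, counseling alone 32/75 = 42.7% → bupropion
Light smokers: bupropion 8/11 = 72.7%, counseling alone 112/189 = 59.3% → bupropion
Overall: bupropion 69/156 = 44.2%, counseling alone 147/276 = 53.3% → counseling alone
Bupropion wins each dependence group but counseling alone wins overall — the comparison reverses. Bupropion's participants skew toward heavy smokers, which has a lower base rate.

Yes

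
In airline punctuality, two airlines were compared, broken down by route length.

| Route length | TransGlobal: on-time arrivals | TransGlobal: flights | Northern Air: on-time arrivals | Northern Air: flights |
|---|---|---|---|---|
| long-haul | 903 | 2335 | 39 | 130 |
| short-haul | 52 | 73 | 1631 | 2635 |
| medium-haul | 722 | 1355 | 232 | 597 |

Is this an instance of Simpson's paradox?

Long-haul: TransGlobal 903/2335 = 38.7%, Northern Air 39/130 = 30.0% → TransGlobal
Short-haul: TransGlobal 52/73 = 71.2%, Northern Air 1631/2635 = 61.9% → TransGlobal
Medium-haul: TransGlobal 722/1355 = 53.3%, Northern Air 232/597 = 38.9% → TransGlobal
Overall: TransGlobal 1677/3763 = 44.6%, Northern Air 1902/3362 = 56.6% → Northern Air
TransGlobal wins each route group but Northern Air wins overall — the comparison reverses. TransGlobal's flights skew toward long-haul, which has a lower base rate.

Yes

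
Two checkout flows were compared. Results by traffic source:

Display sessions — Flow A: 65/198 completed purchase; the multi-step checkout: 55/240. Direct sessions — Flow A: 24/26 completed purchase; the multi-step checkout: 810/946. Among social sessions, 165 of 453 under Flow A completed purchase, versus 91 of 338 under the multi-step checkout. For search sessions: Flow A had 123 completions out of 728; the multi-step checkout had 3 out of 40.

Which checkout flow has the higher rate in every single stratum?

Display: Flow A 65/198 = 32.8%, the multi-step checkout 55/240 = 22.9% → Flow A
Direct: Flow A 24/26 = 92.3%, the multi-step checkout 810/946 = 85.6% → Flow A
Social: Flow A 165/453 = 36.4%, the multi-step checkout 91/338 = 26.9% → Flow A
Search: Flow A 123/728 = 16.9%, the multi-step checkout 3/40 = 7.5% → Flow A
Flow A has the higher rate in all 4 groups.

Flow A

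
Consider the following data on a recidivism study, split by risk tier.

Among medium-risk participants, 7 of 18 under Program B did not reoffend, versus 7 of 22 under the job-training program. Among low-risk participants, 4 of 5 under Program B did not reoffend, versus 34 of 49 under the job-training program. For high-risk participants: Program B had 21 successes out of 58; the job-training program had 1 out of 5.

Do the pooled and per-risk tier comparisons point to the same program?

No

Medium-risk: Program B 7/18 = 38.9%, the job-training program 7/22 = 31.8% → Program B
Low-risk: Program B 4/5 = 80.0%, the job-training program 34/49 = 69.4% → Program B
High-risk: Program B 21/58 = 36.2%, the job-training program 1/5 = 20.0% → Program B
Overall: Program B 32/81 = 39.5%, the job-training program 42/76 = 55.3% → the job-training program
Program B wins each risk group but the job-training program wins overall — the comparison reverses. Program B's participants skew toward high-risk, which has a lower base rate.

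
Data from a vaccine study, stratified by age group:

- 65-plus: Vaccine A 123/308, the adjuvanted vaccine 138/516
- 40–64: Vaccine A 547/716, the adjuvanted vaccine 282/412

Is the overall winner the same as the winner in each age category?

Yes

65-plus: Vaccine A 123/308 = 39.9%, the adjuvanted vaccine 138/516 = 26.7% → Vaccine A
40–64: Vaccine A 547/716 = 76.4%, the adjuvanted vaccine 282/412 = 68.4% → Vaccine A
Overall: Vaccine A 670/1024 = 65.4%, the adjuvanted vaccine 420/928 = 45.3% → Vaccine A
Vaccine A wins overall and in every age group — no reversal.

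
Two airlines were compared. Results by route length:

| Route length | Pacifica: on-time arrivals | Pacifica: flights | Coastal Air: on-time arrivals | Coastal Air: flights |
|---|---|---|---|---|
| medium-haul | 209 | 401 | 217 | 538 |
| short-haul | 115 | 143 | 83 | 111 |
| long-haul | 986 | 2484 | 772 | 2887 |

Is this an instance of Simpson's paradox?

No

Medium-haul: Pacifica 209/401 = 52.1%, Coastal Air 217/538 = 40.3% → Pacifica
Short-haul: Pacifica 115/143 = 80.4%, Coastal Air 83/111 = 74.8% → Pacifica
Long-haul: Pacifica 986/2484 = 39.7%, Coastal Air 772/2887 = 26.7% → Pacifica
Overall: Pacifica 1310/3028 = 43.3%, Coastal Air 1072/3536 = 30.3% → Pacifica
Pacifica wins overall and in every route group — no reversal.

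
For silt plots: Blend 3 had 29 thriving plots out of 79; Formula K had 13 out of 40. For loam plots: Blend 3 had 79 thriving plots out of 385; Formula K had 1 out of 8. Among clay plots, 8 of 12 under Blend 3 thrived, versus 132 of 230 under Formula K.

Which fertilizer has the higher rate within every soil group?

Blend 3

Silt: Blend 3 29/79 = 36.7%, Formula K 13/40 = 32.5% → Blend 3
Loam: Blend 3 79/385 = 20.5%, Formula K 1/8 = 12.5% → Blend 3
Clay: Blend 3 8/12 = 66.7%, Formula K 132/230 = 57.4% → Blend 3
Blend 3 has the higher rate in all 3 groups.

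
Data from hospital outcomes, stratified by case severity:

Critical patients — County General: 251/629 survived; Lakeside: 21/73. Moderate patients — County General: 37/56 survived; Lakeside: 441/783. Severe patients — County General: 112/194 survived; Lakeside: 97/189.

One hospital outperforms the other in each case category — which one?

County General

Critical: County General 251/629 = 39.9%, Lakeside 21/73 = 28.8% → County General
Moderate: County General 37/56 = 66.1%, Lakeside 441/783 = 56.3% → County General
Severe: County General 112/194 = 57.7%, Lakeside 97/189 = 51.3% → County General
County General has the higher rate in all 3 groups.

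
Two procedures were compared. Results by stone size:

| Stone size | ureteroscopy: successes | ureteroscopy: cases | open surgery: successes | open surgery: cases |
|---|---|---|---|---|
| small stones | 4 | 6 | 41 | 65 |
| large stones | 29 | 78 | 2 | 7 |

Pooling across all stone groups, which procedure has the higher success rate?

Small stones: ureteroscopy 4/6 = 66.7%, open surgery 41/65 = 63.1% → ureteroscopy
Large stones: ureteroscopy 29/78 = 37.2%, open surgery 2/7 = 28.6% → ureteroscopy
Overall: ureteroscopy 33/84 = 39.3%, open surgery 43/72 = 59.7% → open surgery
(Ureteroscopy wins every stone group but open surgery wins overall — ureteroscopy's cases skew toward the low-rate large stones group.)

open surgery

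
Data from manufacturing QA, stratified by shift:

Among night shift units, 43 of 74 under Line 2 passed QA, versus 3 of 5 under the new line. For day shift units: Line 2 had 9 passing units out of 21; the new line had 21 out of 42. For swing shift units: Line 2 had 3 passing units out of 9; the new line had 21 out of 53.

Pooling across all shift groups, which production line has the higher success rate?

Line 2

Night shift: Line 2 43/74 = 58.1%, the new line 3/5 = 60.0% → the new line
Day shift: Line 2 9/21 = 42.9%, the new line 21/42 = 50.0% → the new line
Swing shift: Line 2 3/9 = 33.3%, the new line 21/53 = 39.6% → the new line
Overall: Line 2 55/104 = 52.9%, the new line 45/100 = 45.0% → Line 2
(The new line wins every shift group but Line 2 wins overall — the new line's units skew toward the low-rate swing shift group.)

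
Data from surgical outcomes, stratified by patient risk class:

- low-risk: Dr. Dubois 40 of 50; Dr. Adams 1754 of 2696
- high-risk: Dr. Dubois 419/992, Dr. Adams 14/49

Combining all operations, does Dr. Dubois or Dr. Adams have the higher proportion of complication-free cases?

Low-risk: Dr. Dubois 40/50 = 80.0%, Dr. Adams 1754/2696 = 65.1% → Dr. Dubois
High-risk: Dr. Dubois 419/992 = 42.2%, Dr. Adams 14/49 = 28.6% → Dr. Dubois
Overall: Dr. Dubois 459/1042 = 44.0%, Dr. Adams 1768/2745 = 64.4% → Dr. Adams
(Dr. Dubois wins every patient risk group but Dr. Adams wins overall — Dr. Dubois's operations skew toward the low-rate high-risk group.)

Dr. Adams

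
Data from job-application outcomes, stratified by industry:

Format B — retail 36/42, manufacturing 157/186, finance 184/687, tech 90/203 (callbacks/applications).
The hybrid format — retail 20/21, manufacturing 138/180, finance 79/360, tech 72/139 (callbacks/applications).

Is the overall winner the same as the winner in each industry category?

Retail: Format B 36/42 = 85.7%, the hybrid format 20/21 = 95.2% → the hybrid format
Manufacturing: Format B 157/186 = 84.4%, the hybrid format 138/180 = 76.7% → Format B
Finance: Format B 184/687 = 26.8%, the hybrid format 79/360 = 21.9% → Format B
Tech: Format B 90/203 = 44.3%, the hybrid format 72/139 = 51.8% → the hybrid format
Overall: Format B 467/1118 = 41.8%, the hybrid format 309/700 = 44.1% → the hybrid format
Neither sweeps: Format B wins 2 of 4 groups, the hybrid format wins 2. The hybrid format wins overall but not every group — no Simpson reversal.

No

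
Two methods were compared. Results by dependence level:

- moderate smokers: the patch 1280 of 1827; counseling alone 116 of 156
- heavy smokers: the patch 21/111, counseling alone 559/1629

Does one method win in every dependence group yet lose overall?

Moderate smokers: the patch 1280/1827 = 70.1%, counseling alone 116/156 = 74.4% → counseling alone
Heavy smokers: the patch 21/111 = 18.9%, counseling alone 559/1629 = 34.3% → counseling alone
Overall: the patch 1301/1938 = 67.1%, counseling alone 675/1785 = 37.8% → the patch
Counseling alone wins each dependence group but the patch wins overall — the comparison reverses. Counseling alone's participants skew toward heavy smokers, which has a lower base rate.

Yes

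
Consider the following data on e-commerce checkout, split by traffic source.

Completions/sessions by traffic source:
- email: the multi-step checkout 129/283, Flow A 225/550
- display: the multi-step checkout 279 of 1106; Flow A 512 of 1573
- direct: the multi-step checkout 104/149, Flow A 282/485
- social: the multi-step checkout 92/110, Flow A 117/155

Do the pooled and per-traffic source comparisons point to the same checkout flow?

Email: the multi-step checkout 129/283 = 45.6%, Flow A 225/550 = 40.9% → the multi-step checkout
Display: the multi-step checkout 279/1106 = 25.2%, Flow A 512/1573 = 32.5% → Flow A
Direct: the multi-step checkout 104/149 = 69.8%, Flow A 282/485 = 58.1% → the multi-step checkout
Social: the multi-step checkout 92/110 = 83.6%, Flow A 117/155 = 75.5% → the multi-step checkout
Overall: the multi-step checkout 604/1648 = 36.7%, Flow A 1136/2763 = 41.1% → Flow A
Neither sweeps: the multi-step checkout wins 3 of 4 groups, Flow A wins 1. Flow A wins overall but not every group — no Simpson reversal.

No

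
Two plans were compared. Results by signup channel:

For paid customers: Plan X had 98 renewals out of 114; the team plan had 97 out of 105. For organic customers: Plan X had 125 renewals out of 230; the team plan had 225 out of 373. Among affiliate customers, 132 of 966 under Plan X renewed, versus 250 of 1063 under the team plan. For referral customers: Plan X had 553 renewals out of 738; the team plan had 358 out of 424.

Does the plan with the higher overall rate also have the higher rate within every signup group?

Yes

Paid: Plan X 98/114 = 86.0%, the team plan 97/105 = 92.4% → the team plan
Organic: Plan X 125/230 = 54.3%, the team plan 225/373 = 60.3% → the team plan
Affiliate: Plan X 132/966 = 13.7%, the team plan 250/1063 = 23.5% → the team plan
Referral: Plan X 553/738 = 74.9%, the team plan 358/424 = 84.4% → the team plan
Overall: Plan X 908/2048 = 44.3%, the team plan 930/1965 = 47.3% → the team plan
The team plan wins overall and in every signup group — no reversal.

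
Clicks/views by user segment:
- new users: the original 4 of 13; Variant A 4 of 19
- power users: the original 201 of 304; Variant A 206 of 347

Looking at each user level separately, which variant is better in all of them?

New users: the original 4/13 = 30.8%, Variant A 4/19 = 21.1% → the original
Power users: the original 201/304 = 66.1%, Variant A 206/347 = 59.4% → the original
The original has the higher rate in both groups.

the original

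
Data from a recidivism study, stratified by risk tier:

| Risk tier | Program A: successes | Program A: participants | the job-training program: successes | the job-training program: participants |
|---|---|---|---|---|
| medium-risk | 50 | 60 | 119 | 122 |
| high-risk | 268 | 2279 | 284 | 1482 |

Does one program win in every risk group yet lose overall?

No

Medium-risk: Program A 50/60 = 83.3%, the job-training program 119/122 = 97.5% → the job-training program
High-risk: Program A 268/2279 = 11.8%, the job-training program 284/1482 = 19.2% → the job-training program
Overall: Program A 318/2339 = 13.6%, the job-training program 403/1604 = 25.1% → the job-training program
The job-training program wins overall and in every risk group — no reversal.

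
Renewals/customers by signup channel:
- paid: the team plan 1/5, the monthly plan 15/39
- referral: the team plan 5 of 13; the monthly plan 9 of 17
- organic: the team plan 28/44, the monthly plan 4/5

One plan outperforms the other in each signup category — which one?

Paid: the team plan 1/5 = 20.0%, the monthly plan 15/39 = 38.5% → the monthly plan
Referral: the team plan 5/13 = 38.5%, the monthly plan 9/17 = 52.9% → the monthly plan
Organic: the team plan 28/44 = 63.6%, the monthly plan 4/5 = 80.0% → the monthly plan
The monthly plan has the higher rate in all 3 groups.

the monthly plan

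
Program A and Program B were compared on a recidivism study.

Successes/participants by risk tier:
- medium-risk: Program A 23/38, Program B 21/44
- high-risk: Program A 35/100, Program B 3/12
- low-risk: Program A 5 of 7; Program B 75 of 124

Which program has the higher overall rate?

Medium-risk: Program A 23/38 = 60.5%, Program B 21/44 = 47.7% → Program A
High-risk: Program A 35/100 = 35.0%, Program B 3/12 = 25.0% → Program A
Low-risk: Program A 5/7 = 71.4%, Program B 75/124 = 60.5% → Program A
Overall: Program A 63/145 = 43.4%, Program B 99/180 = 55.0% → Program B
(Program A wins every risk group but Program B wins overall — Program A's participants skew toward the low-rate high-risk group.)

Program B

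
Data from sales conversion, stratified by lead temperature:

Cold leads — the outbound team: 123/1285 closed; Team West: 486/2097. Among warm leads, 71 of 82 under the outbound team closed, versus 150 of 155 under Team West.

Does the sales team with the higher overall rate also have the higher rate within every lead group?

Cold: the outbound team 123/1285 = 9.6%, Team West 486/2097 = 23.2% → Team West
Warm: the outbound team 71/82 = 86.6%, Team West 150/155 = 96.8% → Team West
Overall: the outbound team 194/1367 = 14.2%, Team West 636/2252 = 28.2% → Team West
Team West wins overall and in every lead group — no reversal.

Yes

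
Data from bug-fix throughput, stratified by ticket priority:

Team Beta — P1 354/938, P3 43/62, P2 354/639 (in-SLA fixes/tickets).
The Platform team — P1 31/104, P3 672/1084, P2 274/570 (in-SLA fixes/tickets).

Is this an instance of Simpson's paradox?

Yes

P1: Team Beta 354/938 = 37.7%, the Platform team 31/104 = 29.8% → Team Beta
P3: Team Beta 43/62 = 69.4%, the Platform team 672/1084 = 62.0% → Team Beta
P2: Team Beta 354/639 = 55.4%, the Platform team 274/570 = 48.1% → Team Beta
Overall: Team Beta 751/1639 = 45.8%, the Platform team 977/1758 = 55.6% → the Platform team
Team Beta wins each ticket group but the Platform team wins overall — the comparison reverses. Team Beta's tickets skew toward P1, which has a lower base rate.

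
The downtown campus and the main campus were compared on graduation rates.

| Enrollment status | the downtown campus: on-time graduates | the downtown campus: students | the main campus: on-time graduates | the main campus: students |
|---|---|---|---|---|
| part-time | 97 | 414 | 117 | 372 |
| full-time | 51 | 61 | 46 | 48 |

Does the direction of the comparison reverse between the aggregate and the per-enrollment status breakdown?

Part-time: the downtown campus 97/414 = 23.4%, the main campus 117/372 = 31.5% → the main campus
Full-time: the downtown campus 51/61 = 83.6%, the main campus 46/48 = 95.8% → the main campus
Overall: the downtown campus 148/475 = 31.2%, the main campus 163/420 = 38.8% → the main campus
The main campus wins overall and in every enrollment group — no reversal.

No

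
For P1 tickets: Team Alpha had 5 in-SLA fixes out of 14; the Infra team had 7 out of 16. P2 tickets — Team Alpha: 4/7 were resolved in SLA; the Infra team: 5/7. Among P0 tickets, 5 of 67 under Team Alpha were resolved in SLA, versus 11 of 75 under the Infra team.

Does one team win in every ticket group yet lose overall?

P1: Team Alpha 5/14 = 35.7%, the Infra team 7/16 = 43.8% → the Infra team
P2: Team Alpha 4/7 = 57.1%, the Infra team 5/7 = 71.4% → the Infra team
P0: Team Alpha 5/67 = 7.5%, the Infra team 11/75 = 14.7% → the Infra team
Overall: Team Alpha 14/88 = 15.9%, the Infra team 23/98 = 23.5% → the Infra team
The Infra team wins overall and in every ticket group — no reversal.

No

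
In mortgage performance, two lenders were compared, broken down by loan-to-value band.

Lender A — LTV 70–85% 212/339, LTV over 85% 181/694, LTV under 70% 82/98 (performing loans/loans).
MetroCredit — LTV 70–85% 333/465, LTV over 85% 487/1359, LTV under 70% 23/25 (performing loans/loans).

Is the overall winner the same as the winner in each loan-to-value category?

LTV 70–85%: Lender A 212/339 = 62.5%, MetroCredit 333/465 = 71.6% → MetroCredit
LTV over 85%: Lender A 181/694 = 26.1%, MetroCredit 487/1359 = 35.8% → MetroCredit
LTV under 70%: Lender A 82/98 = 83.7%, MetroCredit 23/25 = 92.0% → MetroCredit
Overall: Lender A 475/1131 = 42.0%, MetroCredit 843/1849 = 45.6% → MetroCredit
MetroCredit wins overall and in every loan-to-value group — no reversal.

Yes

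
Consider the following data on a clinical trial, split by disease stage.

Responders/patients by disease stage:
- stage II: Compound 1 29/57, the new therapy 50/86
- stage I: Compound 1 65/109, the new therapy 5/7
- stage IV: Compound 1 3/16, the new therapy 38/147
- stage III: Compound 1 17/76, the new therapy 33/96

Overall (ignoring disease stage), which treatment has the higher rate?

Compound 1

Stage II: Compound 1 29/57 = 50.9%, the new therapy 50/86 = 58.1% → the new therapy
Stage I: Compound 1 65/109 = 59.6%, the new therapy 5/7 = 71.4% → the new therapy
Stage IV: Compound 1 3/16 = 18.8%, the new therapy 38/147 = 25.9% → the new therapy
Stage III: Compound 1 17/76 = 22.4%, the new therapy 33/96 = 34.4% → the new therapy
Overall: Compound 1 114/258 = 44.2%, the new therapy 126/336 = 37.5% → Compound 1
(The new therapy wins every disease group but Compound 1 wins overall — the new therapy's patients skew toward the low-rate stage IV group.)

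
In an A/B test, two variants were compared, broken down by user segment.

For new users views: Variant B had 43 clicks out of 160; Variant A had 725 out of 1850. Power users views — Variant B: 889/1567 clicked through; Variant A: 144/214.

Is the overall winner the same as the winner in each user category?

New users: Variant B 43/160 = 26.9%, Variant A 725/1850 = 39.2% → Variant A
Power users: Variant B 889/1567 = 56.7%, Variant A 144/214 = 67.3% → Variant A
Overall: Variant B 932/1727 = 54.0%, Variant A 869/2064 = 42.1% → Variant B
Variant A wins each user group but Variant B wins overall — the comparison reverses. Variant A's views skew toward new users, which has a lower base rate.

No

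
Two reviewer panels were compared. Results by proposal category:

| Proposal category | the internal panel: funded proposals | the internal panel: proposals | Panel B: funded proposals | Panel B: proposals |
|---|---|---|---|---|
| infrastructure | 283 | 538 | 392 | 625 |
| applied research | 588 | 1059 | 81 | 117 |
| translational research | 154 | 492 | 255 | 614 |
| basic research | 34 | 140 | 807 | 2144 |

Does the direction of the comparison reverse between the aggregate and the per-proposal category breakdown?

Infrastructure: the internal panel 283/538 = 52.6%, Panel B 392/625 = 62.7% → Panel B
Applied research: the internal panel 588/1059 = 55.5%, Panel B 81/117 = 69.2% → Panel B
Translational research: the internal panel 154/492 = 31.3%, Panel B 255/614 = 41.5% → Panel B
Basic research: the internal panel 34/140 = 24.3%, Panel B 807/2144 = 37.6% → Panel B
Overall: the internal panel 1059/2229 = 47.5%, Panel B 1535/3500 = 43.9% → the internal panel
Panel B wins each proposal group but the internal panel wins overall — the comparison reverses. Panel B's proposals skew toward basic research, which has a lower base rate.

Yes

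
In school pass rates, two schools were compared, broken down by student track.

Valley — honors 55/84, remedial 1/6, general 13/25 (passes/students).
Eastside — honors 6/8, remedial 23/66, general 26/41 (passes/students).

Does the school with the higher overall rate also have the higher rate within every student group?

Honors: Valley 55/84 = 65.5%, Eastside 6/8 = 75.0% → Eastside
Remedial: Valley 1/6 = 16.7%, Eastside 23/66 = 34.8% → Eastside
General: Valley 13/25 = 52.0%, Eastside 26/41 = 63.4% → Eastside
Overall: Valley 69/115 = 60.0%, Eastside 55/115 = 47.8% → Valley
Eastside wins each student group but Valley wins overall — the comparison reverses. Eastside's students skew toward remedial, which has a lower base rate.

No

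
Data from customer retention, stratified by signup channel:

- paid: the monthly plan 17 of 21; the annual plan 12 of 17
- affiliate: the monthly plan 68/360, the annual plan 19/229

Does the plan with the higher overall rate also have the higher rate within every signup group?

Yes

Paid: the monthly plan 17/21 = 81.0%, the annual plan 12/17 = 70.6% → the monthly plan
Affiliate: the monthly plan 68/360 = 18.9%, the annual plan 19/229 = 8.3% → the monthly plan
Overall: the monthly plan 85/381 = 22.3%, the annual plan 31/246 = 12.6% → the monthly plan
The monthly plan wins overall and in every signup group — no reversal.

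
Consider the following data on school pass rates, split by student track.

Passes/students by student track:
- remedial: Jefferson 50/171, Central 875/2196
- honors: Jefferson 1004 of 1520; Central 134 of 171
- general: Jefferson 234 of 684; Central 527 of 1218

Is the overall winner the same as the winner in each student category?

Remedial: Jefferson 50/171 = 29.2%, Central 875/2196 = 39.8% → Central
Honors: Jefferson 1004/1520 = 66.1%, Central 134/171 = 78.4% → Central
General: Jefferson 234/684 = 34.2%, Central 527/1218 = 43.3% → Central
Overall: Jefferson 1288/2375 = 54.2%, Central 1536/3585 = 42.8% → Jefferson
Central wins each student group but Jefferson wins overall — the comparison reverses. Central's students skew toward remedial, which has a lower base rate.

No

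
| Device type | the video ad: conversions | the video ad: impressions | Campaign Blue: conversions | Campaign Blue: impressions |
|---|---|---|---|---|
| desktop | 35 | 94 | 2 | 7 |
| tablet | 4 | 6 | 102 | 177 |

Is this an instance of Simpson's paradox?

Yes

Desktop: the video ad 35/94 = 37.2%, Campaign Blue 2/7 = 28.6% → the video ad
Tablet: the video ad 4/6 = 66.7%, Campaign Blue 102/177 = 57.6% → the video ad
Overall: the video ad 39/100 = 39.0%, Campaign Blue 104/184 = 56.5% → Campaign Blue
The video ad wins each device group but Campaign Blue wins overall — the comparison reverses. The video ad's impressions skew toward desktop, which has a lower base rate.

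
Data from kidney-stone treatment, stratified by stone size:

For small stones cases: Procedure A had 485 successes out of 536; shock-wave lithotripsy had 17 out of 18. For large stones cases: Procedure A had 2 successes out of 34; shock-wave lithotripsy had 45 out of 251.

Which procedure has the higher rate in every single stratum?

Small stones: Procedure A 485/536 = 90.5%, shock-wave lithotripsy 17/18 = 94.4% → shock-wave lithotripsy
Large stones: Procedure A 2/34 = 5.9%, shock-wave lithotripsy 45/251 = 17.9% → shock-wave lithotripsy
Shock-wave lithotripsy has the higher rate in both groups.

shock-wave lithotripsy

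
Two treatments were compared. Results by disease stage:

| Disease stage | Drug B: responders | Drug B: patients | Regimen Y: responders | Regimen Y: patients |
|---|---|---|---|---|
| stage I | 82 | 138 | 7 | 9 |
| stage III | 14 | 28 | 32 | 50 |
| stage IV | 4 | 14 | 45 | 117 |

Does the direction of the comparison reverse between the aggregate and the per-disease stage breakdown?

Yes

Stage I: Drug B 82/138 = 59.4%, Regimen Y 7/9 = 77.8% → Regimen Y
Stage III: Drug B 14/28 = 50.0%, Regimen Y 32/50 = 64.0% → Regimen Y
Stage IV: Drug B 4/14 = 28.6%, Regimen Y 45/117 = 38.5% → Regimen Y
Overall: Drug B 100/180 = 55.6%, Regimen Y 84/176 = 47.7% → Drug B
Regimen Y wins each disease group but Drug B wins overall — the comparison reverses. Regimen Y's patients skew toward stage IV, which has a lower base rate.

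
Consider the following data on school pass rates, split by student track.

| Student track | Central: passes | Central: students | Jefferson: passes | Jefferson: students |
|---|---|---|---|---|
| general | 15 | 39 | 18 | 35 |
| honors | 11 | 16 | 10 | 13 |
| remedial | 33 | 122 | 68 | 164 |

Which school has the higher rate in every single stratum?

Jefferson

General: Central 15/39 = 38.5%, Jefferson 18/35 = 51.4% → Jefferson
Honors: Central 11/16 = 68.8%, Jefferson 10/13 = 76.9% → Jefferson
Remedial: Central 33/122 = 27.0%, Jefferson 68/164 = 41.5% → Jefferson
Jefferson has the higher rate in all 3 groups.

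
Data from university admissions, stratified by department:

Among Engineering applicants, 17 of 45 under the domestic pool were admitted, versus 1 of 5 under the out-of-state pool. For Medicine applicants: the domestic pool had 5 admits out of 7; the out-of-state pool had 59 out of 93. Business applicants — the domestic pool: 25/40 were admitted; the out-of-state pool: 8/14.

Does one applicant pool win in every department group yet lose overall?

Yes

Engineering: the domestic pool 17/45 = 37.8%, the out-of-state pool 1/5 = 20.0% → the domestic pool
Medicine: the domestic pool 5/7 = 71.4%, the out-of-state pool 59/93 = 63.4% → the domestic pool
Business: the domestic pool 25/40 = 62.5%, the out-of-state pool 8/14 = 57.1% → the domestic pool
Overall: the domestic pool 47/92 = 51.1%, the out-of-state pool 68/112 = 60.7% → the out-of-state pool
The domestic pool wins each department group but the out-of-state pool wins overall — the comparison reverses. The domestic pool's applicants skew toward Engineering, which has a lower base rate.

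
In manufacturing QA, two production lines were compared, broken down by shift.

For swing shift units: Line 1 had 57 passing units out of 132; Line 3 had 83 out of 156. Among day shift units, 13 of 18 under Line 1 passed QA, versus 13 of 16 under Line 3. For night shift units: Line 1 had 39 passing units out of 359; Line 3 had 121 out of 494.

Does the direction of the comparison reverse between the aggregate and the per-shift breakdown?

Swing shift: Line 1 57/132 = 43.2%, Line 3 83/156 = 53.2% → Line 3
Day shift: Line 1 13/18 = 72.2%, Line 3 13/16 = 81.2% → Line 3
Night shift: Line 1 39/359 = 10.9%, Line 3 121/494 = 24.5% → Line 3
Overall: Line 1 109/509 = 21.4%, Line 3 217/666 = 32.6% → Line 3
Line 3 wins overall and in every shift group — no reversal.

No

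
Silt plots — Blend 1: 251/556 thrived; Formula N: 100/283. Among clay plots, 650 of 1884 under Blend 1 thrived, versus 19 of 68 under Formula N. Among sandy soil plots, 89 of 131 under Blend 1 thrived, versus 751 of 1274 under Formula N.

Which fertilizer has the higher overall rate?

Formula N

Silt: Blend 1 251/556 = 45.1%, Formula N 100/283 = 35.3% → Blend 1
Clay: Blend 1 650/1884 = 34.5%, Formula N 19/68 = 27.9% → Blend 1
Sandy soil: Blend 1 89/131 = 67.9%, Formula N 751/1274 = 58.9% → Blend 1
Overall: Blend 1 990/2571 = 38.5%, Formula N 870/1625 = 53.5% → Formula N
(Blend 1 wins every soil group but Formula N wins overall — Blend 1's plots skew toward the low-rate clay group.)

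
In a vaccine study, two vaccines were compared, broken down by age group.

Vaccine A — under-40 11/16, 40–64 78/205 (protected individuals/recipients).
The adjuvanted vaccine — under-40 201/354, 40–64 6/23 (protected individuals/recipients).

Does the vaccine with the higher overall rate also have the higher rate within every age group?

No

Under-40: Vaccine A 11/16 = 68.8%, the adjuvanted vaccine 201/354 = 56.8% → Vaccine A
40–64: Vaccine A 78/205 = 38.0%, the adjuvanted vaccine 6/23 = 26.1% → Vaccine A
Overall: Vaccine A 89/221 = 40.3%, the adjuvanted vaccine 207/377 = 54.9% → the adjuvanted vaccine
Vaccine A wins each age group but the adjuvanted vaccine wins overall — the comparison reverses. Vaccine A's recipients skew toward 40–64, which has a lower base rate.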